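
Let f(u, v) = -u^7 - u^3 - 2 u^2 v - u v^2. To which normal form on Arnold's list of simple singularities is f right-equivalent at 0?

D_8

The Hessian of f at 0 has rank 0. Corank 2; j^3 = -u*(u + v)^2 has shape L^2 M (L != M), so D-series; mu = 8 gives D_8.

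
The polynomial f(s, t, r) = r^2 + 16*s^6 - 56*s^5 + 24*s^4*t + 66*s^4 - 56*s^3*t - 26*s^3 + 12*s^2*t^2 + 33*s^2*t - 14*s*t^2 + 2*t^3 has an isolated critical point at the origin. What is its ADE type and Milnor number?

Type D4, Milnor number mu = 4.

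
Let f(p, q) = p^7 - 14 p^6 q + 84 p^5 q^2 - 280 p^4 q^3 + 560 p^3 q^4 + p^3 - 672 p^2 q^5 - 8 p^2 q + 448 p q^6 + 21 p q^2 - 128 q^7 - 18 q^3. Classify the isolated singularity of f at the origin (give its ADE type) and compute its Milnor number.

Type D8, Milnor number mu = 8.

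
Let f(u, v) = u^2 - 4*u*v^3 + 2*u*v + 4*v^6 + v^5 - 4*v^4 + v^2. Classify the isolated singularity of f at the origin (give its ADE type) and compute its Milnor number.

Type A_{4}, Milnor number mu = 4.

The Hessian of f at 0 has rank 1. Corank 1: A-series; mu = 4 gives A_4.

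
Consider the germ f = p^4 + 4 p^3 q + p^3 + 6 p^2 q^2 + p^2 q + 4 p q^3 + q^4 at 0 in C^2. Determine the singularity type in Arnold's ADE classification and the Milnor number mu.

Type D_{5}, Milnor number mu = 5.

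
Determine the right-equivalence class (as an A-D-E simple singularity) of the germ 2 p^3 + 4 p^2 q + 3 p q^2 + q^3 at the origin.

D_{4}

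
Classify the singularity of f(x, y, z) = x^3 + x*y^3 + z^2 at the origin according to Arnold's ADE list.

E_7

The Hessian of f at 0 is [[0, 0, 0], [0, 0, 0], [0, 0, 2]] with rank 1, so corank 2. A Groebner basis of the Jacobian ideal J(f) in C{x,y,z} is {x^3, x*y^2, 3*x^2 + y^3, z}; counting standard monomials gives mu = 7. Corank 2; j^3 = x^3 is a perfect cube, so E-series; the 4-jet and mu = 7 give E_7.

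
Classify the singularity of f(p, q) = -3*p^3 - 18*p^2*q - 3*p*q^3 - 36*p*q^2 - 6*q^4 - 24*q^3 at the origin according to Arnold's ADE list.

E_{7}

The Hessian of f at 0 has rank 0. Corank 2; j^3 = -3*(p + 2*q)^3 is a perfect cube, so E-series; the 4-jet and mu = 7 give E_7.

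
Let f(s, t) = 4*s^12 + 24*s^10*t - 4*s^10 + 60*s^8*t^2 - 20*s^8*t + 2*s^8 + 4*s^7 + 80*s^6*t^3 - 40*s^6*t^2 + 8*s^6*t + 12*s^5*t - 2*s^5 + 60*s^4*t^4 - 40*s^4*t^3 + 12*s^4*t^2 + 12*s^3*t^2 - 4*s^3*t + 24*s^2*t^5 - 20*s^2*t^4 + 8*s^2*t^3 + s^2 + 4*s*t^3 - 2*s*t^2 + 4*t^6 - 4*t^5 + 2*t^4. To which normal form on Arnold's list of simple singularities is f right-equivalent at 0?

The Hessian of f at 0 has rank 1. Corank 1: A-series; mu = 3 gives A_3.

A3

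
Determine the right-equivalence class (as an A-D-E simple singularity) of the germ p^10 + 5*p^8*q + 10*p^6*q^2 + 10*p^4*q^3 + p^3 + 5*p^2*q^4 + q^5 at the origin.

The Hessian of f at 0 has rank 0. Corank 2; j^3 = p^3 is a perfect cube, so E-series; the 5-jet and mu = 8 give E_8.

E_8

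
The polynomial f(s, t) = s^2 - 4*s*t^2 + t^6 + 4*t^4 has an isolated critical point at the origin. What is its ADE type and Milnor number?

Type A5, Milnor number mu = 5.

The Hessian of f at 0 is [[2, 0], [0, 0]] with rank 1, so corank 1. A Groebner basis of the Jacobian ideal J(f) in C{s,t} is {s^3, s^2*t, -s/2 + t^2}; counting standard monomials gives mu = 5. Corank 1: A-series; mu = 5 gives A_5.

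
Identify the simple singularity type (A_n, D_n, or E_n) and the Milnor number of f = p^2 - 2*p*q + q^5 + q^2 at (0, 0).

Type A_4, Milnor number mu = 4.

The Hessian of f at 0 is [[2, -2], [-2, 2]] with rank 1, so corank 1. A Groebner basis of the Jacobian ideal J(f) in C{p,q} is {q^4, p - q}; counting standard monomials gives mu = 4. Corank 1: A-series; mu = 4 gives A_4.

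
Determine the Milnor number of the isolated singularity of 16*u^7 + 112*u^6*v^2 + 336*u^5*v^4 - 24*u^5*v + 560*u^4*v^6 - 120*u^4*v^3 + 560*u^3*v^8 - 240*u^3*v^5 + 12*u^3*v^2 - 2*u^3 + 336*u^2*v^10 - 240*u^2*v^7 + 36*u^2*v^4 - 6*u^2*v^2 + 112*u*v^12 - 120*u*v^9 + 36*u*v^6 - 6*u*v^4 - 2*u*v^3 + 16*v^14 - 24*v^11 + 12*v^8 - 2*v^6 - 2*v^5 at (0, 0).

7

The Hessian of f at 0 is [[0, 0], [0, 0]] with rank 0, so corank 2. A Groebner basis of the Jacobian ideal J(f) in C{u,v} is {-u^2 + v^4 - v^3/3, u^3, u^2*v + u^2/3 + v^3/9, u^2 + u*v^2 + v^3/3}; counting standard monomials gives mu = 7. Corank 2; j^3 = -2*u^3 is a perfect cube, so E-series; the 4-jet and mu = 7 give E_7.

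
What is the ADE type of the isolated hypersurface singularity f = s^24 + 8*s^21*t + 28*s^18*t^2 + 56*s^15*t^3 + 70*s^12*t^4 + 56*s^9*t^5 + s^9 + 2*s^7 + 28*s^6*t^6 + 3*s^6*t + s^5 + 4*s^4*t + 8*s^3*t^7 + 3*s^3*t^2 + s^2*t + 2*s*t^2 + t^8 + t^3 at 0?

The Hessian of f at 0 has rank 0. Corank 2; j^3 = t*(s + t)^2 has shape L^2 M (L != M), so D-series; mu = 9 gives D_9.

D9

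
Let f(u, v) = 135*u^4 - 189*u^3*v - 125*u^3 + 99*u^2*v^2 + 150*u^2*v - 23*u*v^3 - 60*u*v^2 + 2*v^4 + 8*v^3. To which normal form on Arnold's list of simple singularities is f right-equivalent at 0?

E7

The Hessian of f at 0 is [[0, 0], [0, 0]] with rank 0, so corank 2. A Groebner basis of the Jacobian ideal J(f) in C{u,v} is {390625*u^2/3 - 312500*u*v/3 + v^4 - 125*v^3/9 + 62500*v^2/3, u^3 - 550*u^2/3 + 440*u*v/3 - 2*v^3/45 - 88*v^2/3, u^2*v - 2875*u^2/9 + 2300*u*v/9 - 17*v^3/135 - 460*v^2/9, -1250*u^2/3 + u*v^2 + 1000*u*v/3 - 16*v^3/45 - 200*v^2/3}; counting standard monomials gives mu = 7. Corank 2; j^3 = -(5*u - 2*v)^3 is a perfect cube, so E-series; the 4-jet and mu = 7 give E_7.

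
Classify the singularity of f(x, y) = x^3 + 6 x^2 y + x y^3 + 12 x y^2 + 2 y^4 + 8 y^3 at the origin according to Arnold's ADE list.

The Hessian of f at 0 has rank 0. Corank 2; j^3 = (x + 2*y)^3 is a perfect cube, so E-series; the 4-jet and mu = 7 give E_7.

E_7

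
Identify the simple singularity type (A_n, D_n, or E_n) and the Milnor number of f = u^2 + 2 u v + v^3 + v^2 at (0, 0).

Type A_{2}, Milnor number mu = 2.

The Hessian of f at 0 has rank 1. Corank 1: A-series; mu = 2 gives A_2.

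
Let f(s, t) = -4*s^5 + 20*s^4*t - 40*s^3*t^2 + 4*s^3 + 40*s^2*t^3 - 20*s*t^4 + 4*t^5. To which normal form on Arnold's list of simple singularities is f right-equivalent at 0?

E_8

The Hessian of f at 0 is [[0, 0], [0, 0]] with rank 0, so corank 2. A Groebner basis of the Jacobian ideal J(f) in C{s,t} is {t^5, s*t^3 - t^4/4, s^2}; counting standard monomials gives mu = 8. Corank 2; j^3 = 4*s^3 is a perfect cube, so E-series; the 5-jet and mu = 8 give E_8.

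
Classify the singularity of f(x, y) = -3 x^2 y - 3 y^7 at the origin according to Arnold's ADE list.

D_{8}

The Hessian of f at 0 has rank 0. Corank 2; j^3 = -3*x^2*y has shape L^2 M (L != M), so D-series; mu = 8 gives D_8.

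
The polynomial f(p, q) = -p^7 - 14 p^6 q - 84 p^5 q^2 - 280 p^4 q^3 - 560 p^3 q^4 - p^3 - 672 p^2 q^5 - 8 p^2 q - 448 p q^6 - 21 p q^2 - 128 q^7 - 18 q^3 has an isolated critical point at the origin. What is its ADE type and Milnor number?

Type D8, Milnor number mu = 8.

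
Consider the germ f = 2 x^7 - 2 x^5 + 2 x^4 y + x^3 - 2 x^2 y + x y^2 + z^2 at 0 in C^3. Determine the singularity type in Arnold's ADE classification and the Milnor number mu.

Type D_{8}, Milnor number mu = 8.

The Hessian of f at 0 is [[0, 0, 0], [0, 0, 0], [0, 0, 2]] with rank 1, so corank 2. A Groebner basis of the Jacobian ideal J(f) in C{x,y,z} is {-3*x^2/2 + x*y^3 + 2*x*y - y^2/2, -5*x^2/3 + 7*x*y/3 + y^4 - 2*y^2/3, x^3 - 3*x*y^2 + 2*y^3, x^2*y - 2*x*y^2 + y^3, z}; counting standard monomials gives mu = 8. Corank 2; j^3 = x*(x - y)^2 has shape L^2 M (L != M), so D-series; mu = 8 gives D_8.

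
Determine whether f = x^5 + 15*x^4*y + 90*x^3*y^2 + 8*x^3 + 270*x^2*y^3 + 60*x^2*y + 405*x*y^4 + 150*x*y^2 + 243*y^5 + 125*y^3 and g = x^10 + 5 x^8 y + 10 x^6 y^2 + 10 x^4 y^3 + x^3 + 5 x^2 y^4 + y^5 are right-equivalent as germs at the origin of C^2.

Yes.

The Hessian of f at 0 has rank 0. Corank 2; j^3 = (2*x + 5*y)^3 is a perfect cube, so E-series; the 5-jet and mu = 8 give E_8. The Hessian of g at 0 has rank 0. Corank 2; j^3 = x^3 is a perfect cube, so E-series; the 5-jet and mu = 8 give E_8. Both have type E_8, hence right-equivalent.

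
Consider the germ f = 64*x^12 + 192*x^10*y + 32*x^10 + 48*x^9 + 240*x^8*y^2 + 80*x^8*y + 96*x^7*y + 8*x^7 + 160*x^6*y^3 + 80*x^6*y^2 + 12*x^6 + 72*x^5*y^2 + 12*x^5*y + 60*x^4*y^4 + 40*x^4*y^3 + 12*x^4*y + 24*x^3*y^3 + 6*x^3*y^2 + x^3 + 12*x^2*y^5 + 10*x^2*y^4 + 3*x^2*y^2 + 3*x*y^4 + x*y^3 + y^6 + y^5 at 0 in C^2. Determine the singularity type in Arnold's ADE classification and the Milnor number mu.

Type E7, Milnor number mu = 7.

The Hessian of f at 0 has rank 0. Corank 2; j^3 = x^3 is a perfect cube, so E-series; the 4-jet and mu = 7 give E_7.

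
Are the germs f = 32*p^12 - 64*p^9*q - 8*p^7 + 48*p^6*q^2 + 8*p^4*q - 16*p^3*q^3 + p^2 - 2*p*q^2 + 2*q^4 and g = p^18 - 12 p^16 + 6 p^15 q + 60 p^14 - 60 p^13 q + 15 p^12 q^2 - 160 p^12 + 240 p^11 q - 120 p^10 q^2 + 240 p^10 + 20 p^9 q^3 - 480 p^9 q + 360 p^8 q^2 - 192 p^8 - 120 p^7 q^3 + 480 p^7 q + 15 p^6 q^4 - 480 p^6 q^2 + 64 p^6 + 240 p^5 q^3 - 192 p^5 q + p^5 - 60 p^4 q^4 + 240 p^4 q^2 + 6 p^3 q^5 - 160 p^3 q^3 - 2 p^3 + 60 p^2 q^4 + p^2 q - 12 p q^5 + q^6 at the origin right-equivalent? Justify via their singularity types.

The Hessian of f at 0 has rank 1. Corank 1: A-series; mu = 3 gives A_3. The Hessian of g at 0 has rank 0. Corank 2; j^3 = -p^2*(2*p - q) has shape L^2 M (L != M), so D-series; mu = 7 gives D_7. f is A_3 but g is D_7, hence not right-equivalent.

No.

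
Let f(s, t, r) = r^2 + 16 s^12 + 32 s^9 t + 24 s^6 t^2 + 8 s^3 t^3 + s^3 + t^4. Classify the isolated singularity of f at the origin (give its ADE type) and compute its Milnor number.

The Hessian of f at 0 has rank 1. Corank 2; j^3 = s^3 is a perfect cube, so E-series; the 4-jet and mu = 6 give E_6.

Type E_6, Milnor number mu = 6.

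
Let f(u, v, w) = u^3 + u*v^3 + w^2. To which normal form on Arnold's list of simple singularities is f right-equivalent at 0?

E7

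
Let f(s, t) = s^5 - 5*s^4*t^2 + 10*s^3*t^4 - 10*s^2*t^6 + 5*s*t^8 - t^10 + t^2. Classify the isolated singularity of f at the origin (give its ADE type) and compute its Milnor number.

Type A_4, Milnor number mu = 4.

The Hessian of f at 0 has rank 1. Corank 1: A-series; mu = 4 gives A_4.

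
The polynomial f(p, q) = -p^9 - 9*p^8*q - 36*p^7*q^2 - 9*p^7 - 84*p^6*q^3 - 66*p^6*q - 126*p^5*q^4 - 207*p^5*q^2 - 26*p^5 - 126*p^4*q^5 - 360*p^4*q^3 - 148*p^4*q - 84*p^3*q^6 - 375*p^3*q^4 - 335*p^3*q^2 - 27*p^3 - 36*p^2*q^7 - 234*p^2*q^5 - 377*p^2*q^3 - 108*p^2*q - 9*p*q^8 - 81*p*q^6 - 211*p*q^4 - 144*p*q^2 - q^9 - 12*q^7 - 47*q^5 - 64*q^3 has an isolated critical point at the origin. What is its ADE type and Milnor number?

Type E_{8}, Milnor number mu = 8.

The Hessian of f at 0 is [[0, 0], [0, 0]] with rank 0, so corank 2. A Groebner basis of the Jacobian ideal J(f) in C{p,q} is {1215*p^2/2 + p*q^3 + 1620*p*q + 1080*q^2, -486*p^2 - 1296*p*q + q^4 - 864*q^2, p^3 - 16*p*q^2/3 - 128*q^3/27, p^2*q + 8*p*q^2/3 + 16*q^3/9}; counting standard monomials gives mu = 8. Corank 2; j^3 = -(3*p + 4*q)^3 is a perfect cube, so E-series; the 5-jet and mu = 8 give E_8.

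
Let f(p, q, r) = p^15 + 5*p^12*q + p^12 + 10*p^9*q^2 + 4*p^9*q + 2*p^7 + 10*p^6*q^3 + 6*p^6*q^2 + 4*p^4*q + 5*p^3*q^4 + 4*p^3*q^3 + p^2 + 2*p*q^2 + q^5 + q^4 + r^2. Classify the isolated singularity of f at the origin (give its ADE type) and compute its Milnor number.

The Hessian of f at 0 has rank 2. Corank 1: A-series; mu = 4 gives A_4.

Type A_{4}, Milnor number mu = 4.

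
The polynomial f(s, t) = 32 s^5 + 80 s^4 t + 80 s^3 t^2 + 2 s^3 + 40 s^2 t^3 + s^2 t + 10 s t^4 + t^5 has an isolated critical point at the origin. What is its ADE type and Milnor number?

The Hessian of f at 0 is [[0, 0], [0, 0]] with rank 0, so corank 2. A Groebner basis of the Jacobian ideal J(f) in C{s,t} is {-s*t/10 + t^4, s*t^2, s^2 + s*t/2}; counting standard monomials gives mu = 6. Corank 2; j^3 = s^2*(2*s + t) has shape L^2 M (L != M), so D-series; mu = 6 gives D_6.

Type D6, Milnor number mu = 6.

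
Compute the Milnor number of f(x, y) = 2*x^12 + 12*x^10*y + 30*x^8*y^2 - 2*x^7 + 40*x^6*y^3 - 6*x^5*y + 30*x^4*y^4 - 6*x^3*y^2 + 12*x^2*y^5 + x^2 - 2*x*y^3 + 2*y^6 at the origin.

The Hessian of f at 0 is [[2, 0], [0, 0]] with rank 1, so corank 1. A Groebner basis of the Jacobian ideal J(f) in C{x,y} is {x*y^2, -x + y^3, x^2}; counting standard monomials gives mu = 5. Corank 1: A-series; mu = 5 gives A_5.

5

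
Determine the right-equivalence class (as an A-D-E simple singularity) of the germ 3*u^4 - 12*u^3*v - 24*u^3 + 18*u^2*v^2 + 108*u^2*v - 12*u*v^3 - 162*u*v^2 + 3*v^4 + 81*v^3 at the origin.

E6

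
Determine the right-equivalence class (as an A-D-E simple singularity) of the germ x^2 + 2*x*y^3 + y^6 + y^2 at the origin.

A_{1}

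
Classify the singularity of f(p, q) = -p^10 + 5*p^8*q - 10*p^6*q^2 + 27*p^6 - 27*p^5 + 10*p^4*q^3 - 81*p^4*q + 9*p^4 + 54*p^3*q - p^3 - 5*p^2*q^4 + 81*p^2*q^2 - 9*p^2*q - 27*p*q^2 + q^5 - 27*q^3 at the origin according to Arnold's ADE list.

The Hessian of f at 0 has rank 0. Corank 2; j^3 = -(p + 3*q)^3 is a perfect cube, so E-series; the 5-jet and mu = 8 give E_8.

E_{8}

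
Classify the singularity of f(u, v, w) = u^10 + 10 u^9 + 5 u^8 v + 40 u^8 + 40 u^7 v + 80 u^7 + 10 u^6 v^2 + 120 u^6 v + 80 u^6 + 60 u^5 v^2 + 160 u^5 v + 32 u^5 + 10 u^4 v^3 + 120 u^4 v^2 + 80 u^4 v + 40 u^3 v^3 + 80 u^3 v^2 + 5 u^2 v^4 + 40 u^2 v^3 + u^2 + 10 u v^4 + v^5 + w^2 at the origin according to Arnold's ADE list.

The Hessian of f at 0 has rank 2. Corank 1: A-series; mu = 4 gives A_4.

A4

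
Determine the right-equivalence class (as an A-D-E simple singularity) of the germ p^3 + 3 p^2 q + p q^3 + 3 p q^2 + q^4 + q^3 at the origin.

E_7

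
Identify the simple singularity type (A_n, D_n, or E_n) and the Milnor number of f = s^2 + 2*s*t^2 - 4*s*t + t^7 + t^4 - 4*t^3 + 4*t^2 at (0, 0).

The Hessian of f at 0 is [[2, -4], [-4, 8]] with rank 1, so corank 1. A Groebner basis of the Jacobian ideal J(f) in C{s,t} is {s^3 - 6*s^2*t - 12*s^2 + 32*s*t + 16*s - 32*t, s + t^2 - 2*t}; counting standard monomials gives mu = 6. Corank 1: A-series; mu = 6 gives A_6.

Type A_{6}, Milnor number mu = 6.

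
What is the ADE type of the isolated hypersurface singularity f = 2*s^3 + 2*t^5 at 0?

E8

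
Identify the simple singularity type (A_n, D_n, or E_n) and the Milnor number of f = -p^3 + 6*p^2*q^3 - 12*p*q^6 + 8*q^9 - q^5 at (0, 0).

Type E_{8}, Milnor number mu = 8.

The Hessian of f at 0 has rank 0. Corank 2; j^3 = -p^3 is a perfect cube, so E-series; the 5-jet and mu = 8 give E_8.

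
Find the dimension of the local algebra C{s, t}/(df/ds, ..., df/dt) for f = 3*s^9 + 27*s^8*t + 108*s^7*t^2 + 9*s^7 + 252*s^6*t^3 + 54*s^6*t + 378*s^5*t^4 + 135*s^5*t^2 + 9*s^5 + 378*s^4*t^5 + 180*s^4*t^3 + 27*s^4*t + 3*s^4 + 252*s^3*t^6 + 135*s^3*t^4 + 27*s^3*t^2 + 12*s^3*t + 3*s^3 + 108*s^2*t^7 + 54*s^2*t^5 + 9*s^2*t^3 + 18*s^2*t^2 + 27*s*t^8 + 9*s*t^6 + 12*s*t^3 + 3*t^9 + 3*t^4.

6

The Hessian of f at 0 has rank 0. Corank 2; j^3 = 3*s^3 is a perfect cube, so E-series; the 4-jet and mu = 6 give E_6.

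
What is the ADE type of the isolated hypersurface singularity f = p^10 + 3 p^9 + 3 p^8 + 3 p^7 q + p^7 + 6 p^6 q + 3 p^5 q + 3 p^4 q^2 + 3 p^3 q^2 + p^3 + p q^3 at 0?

E7

The Hessian of f at 0 is [[0, 0], [0, 0]] with rank 0, so corank 2. A Groebner basis of the Jacobian ideal J(f) in C{p,q} is {p^3, p*q^2, 3*p^2 + q^3}; counting standard monomials gives mu = 7. Corank 2; j^3 = p^3 is a perfect cube, so E-series; the 4-jet and mu = 7 give E_7.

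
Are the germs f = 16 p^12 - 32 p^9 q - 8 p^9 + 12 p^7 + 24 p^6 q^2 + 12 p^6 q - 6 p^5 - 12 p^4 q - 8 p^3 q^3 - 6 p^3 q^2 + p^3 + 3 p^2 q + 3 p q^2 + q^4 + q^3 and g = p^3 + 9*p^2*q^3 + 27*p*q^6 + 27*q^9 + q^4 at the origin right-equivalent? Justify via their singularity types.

The Hessian of f at 0 is [[0, 0], [0, 0]] with rank 0, so corank 2. A Groebner basis of the Jacobian ideal J(f) in C{p,q} is {q^3, p^2 + 2*p*q + q^2}; counting standard monomials gives mu = 6. Corank 2; j^3 = (p + q)^3 is a perfect cube, so E-series; the 4-jet and mu = 6 give E_6. The Hessian of g at 0 is [[0, 0], [0, 0]] with rank 0, so corank 2. A Groebner basis of the Jacobian ideal J(g) in C{p,q} is {q^3, p^2}; counting standard monomials gives mu = 6. Corank 2; j^3 = p^3 is a perfect cube, so E-series; the 4-jet and mu = 6 give E_6. Both have type E_6, hence right-equivalent.

Yes.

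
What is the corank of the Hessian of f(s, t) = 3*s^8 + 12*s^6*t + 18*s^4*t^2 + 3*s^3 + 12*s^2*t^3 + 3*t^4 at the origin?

2

Hessian at 0 has rank 0.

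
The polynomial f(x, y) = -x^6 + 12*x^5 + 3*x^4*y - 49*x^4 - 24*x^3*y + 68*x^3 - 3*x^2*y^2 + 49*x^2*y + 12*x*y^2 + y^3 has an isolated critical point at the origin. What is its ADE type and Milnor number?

Type D_{4}, Milnor number mu = 4.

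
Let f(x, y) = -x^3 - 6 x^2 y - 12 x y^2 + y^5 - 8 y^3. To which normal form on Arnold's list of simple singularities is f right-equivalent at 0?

The Hessian of f at 0 has rank 0. Corank 2; j^3 = -(x + 2*y)^3 is a perfect cube, so E-series; the 5-jet and mu = 8 give E_8.

E_{8}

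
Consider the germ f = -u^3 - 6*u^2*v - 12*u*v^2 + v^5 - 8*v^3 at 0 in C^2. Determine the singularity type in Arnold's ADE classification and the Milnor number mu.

The Hessian of f at 0 has rank 0. Corank 2; j^3 = -(u + 2*v)^3 is a perfect cube, so E-series; the 5-jet and mu = 8 give E_8.

Type E8, Milnor number mu = 8.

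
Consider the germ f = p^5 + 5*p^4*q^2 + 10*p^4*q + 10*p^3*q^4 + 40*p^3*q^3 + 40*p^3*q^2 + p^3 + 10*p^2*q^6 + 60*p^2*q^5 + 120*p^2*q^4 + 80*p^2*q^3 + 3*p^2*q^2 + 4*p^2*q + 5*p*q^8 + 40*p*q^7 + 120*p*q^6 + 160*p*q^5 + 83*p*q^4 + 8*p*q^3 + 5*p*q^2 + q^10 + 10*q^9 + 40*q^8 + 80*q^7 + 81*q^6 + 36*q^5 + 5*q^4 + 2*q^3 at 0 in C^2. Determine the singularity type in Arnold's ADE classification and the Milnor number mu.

Type D_{6}, Milnor number mu = 6.

The Hessian of f at 0 is [[0, 0], [0, 0]] with rank 0, so corank 2. A Groebner basis of the Jacobian ideal J(f) in C{p,q} is {p^3 - 2*p^2 - 5*p*q - 3*q^2, p^2*q + 7*p^2/4 + 9*p*q/2 + 11*q^2/4, -3*p^2/2 + p*q^2 - 4*p*q - 5*q^2/2, 5*p^2/4 + 7*p*q/2 + q^3 + 9*q^2/4}; counting standard monomials gives mu = 6. Corank 2; j^3 = (p + q)^2*(p + 2*q) has shape L^2 M (L != M), so D-series; mu = 6 gives D_6.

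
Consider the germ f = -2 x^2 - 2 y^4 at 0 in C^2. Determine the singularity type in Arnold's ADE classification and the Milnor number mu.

Type A3, Milnor number mu = 3.

The Hessian of f at 0 has rank 1. Corank 1: A-series; mu = 3 gives A_3.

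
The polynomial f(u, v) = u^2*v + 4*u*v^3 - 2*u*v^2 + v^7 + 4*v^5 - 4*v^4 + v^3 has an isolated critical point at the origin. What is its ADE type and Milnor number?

The Hessian of f at 0 has rank 0. Corank 2; j^3 = v*(u - v)^2 has shape L^2 M (L != M), so D-series; mu = 8 gives D_8.

Type D_8, Milnor number mu = 8.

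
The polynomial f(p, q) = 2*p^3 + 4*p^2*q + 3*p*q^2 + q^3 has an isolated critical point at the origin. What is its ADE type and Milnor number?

Type D_4, Milnor number mu = 4.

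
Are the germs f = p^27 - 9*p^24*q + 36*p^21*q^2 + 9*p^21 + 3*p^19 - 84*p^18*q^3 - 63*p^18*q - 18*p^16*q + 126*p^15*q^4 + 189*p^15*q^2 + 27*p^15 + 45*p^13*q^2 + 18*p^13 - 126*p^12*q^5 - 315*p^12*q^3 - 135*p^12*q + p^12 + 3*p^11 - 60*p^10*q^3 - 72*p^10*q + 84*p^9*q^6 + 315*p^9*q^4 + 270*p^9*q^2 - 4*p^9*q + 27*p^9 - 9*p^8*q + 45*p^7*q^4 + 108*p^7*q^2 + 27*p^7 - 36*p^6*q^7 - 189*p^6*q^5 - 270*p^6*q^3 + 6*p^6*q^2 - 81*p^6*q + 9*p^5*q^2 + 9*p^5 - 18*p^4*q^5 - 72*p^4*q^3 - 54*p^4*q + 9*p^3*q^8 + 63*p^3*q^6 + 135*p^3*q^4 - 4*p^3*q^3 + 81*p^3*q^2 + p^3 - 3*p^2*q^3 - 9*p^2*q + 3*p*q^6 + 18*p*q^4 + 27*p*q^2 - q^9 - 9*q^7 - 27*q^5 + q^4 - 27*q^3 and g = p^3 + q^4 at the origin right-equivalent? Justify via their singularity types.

The Hessian of f at 0 has rank 0. Corank 2; j^3 = (p - 3*q)^3 is a perfect cube, so E-series; the 4-jet and mu = 6 give E_6. The Hessian of g at 0 has rank 0. Corank 2; j^3 = p^3 is a perfect cube, so E-series; the 4-jet and mu = 6 give E_6. Both have type E_6, hence right-equivalent.

Yes.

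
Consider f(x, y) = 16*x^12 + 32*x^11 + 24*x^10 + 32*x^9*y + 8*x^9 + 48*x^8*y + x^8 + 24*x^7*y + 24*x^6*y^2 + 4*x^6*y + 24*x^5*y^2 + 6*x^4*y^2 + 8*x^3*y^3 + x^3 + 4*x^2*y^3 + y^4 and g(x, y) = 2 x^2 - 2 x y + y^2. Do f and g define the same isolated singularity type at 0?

The Hessian of f at 0 has rank 0. Corank 2; j^3 = x^3 is a perfect cube, so E-series; the 4-jet and mu = 6 give E_6. The Hessian of g at 0 has rank 2. Corank 0: nondegenerate Morse point, so A_1. f is E_6 but g is A_1, hence not right-equivalent.

No.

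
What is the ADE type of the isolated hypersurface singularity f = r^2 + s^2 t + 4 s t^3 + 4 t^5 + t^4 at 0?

D_5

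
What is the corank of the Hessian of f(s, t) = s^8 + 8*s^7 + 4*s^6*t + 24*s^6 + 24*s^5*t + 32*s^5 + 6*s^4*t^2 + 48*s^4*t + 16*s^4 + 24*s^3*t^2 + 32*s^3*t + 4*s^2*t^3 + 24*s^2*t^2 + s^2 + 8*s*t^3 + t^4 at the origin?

1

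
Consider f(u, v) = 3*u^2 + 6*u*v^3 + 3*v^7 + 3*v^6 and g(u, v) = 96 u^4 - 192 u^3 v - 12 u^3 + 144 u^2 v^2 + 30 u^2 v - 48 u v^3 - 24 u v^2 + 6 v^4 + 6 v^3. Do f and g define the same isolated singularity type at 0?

No.

The Hessian of f at 0 has rank 1. Corank 1: A-series; mu = 6 gives A_6. The Hessian of g at 0 has rank 0. Corank 2; j^3 = -6*(u - v)^2*(2*u - v) has shape L^2 M (L != M), so D-series; mu = 5 gives D_5. f is A_6 but g is D_5, hence not right-equivalent.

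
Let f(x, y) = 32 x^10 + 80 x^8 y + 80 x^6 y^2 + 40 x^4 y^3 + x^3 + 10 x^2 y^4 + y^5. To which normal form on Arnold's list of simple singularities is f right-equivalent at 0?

The Hessian of f at 0 is [[0, 0], [0, 0]] with rank 0, so corank 2. A Groebner basis of the Jacobian ideal J(f) in C{x,y} is {y^4, x^2}; counting standard monomials gives mu = 8. Corank 2; j^3 = x^3 is a perfect cube, so E-series; the 5-jet and mu = 8 give E_8.

E_{8}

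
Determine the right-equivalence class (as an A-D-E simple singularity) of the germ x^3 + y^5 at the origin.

The Hessian of f at 0 has rank 0. Corank 2; j^3 = x^3 is a perfect cube, so E-series; the 5-jet and mu = 8 give E_8.

E_8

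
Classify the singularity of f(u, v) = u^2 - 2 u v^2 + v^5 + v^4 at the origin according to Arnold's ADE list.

A_{4}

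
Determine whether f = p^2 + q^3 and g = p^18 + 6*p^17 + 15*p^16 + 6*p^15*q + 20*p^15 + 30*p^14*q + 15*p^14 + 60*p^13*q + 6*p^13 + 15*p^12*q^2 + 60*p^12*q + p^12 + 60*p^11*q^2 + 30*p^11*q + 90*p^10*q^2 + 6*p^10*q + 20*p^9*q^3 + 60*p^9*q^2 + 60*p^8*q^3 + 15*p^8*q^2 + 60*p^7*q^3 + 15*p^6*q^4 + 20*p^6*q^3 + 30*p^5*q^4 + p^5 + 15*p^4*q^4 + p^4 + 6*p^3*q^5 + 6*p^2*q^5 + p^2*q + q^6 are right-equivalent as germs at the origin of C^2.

No.

The Hessian of f at 0 has rank 1. Corank 1: A-series; mu = 2 gives A_2. The Hessian of g at 0 has rank 0. Corank 2; j^3 = p^2*q has shape L^2 M (L != M), so D-series; mu = 7 gives D_7. f is A_2 but g is D_7, hence not right-equivalent.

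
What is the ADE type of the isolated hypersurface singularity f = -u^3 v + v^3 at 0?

The Hessian of f at 0 is [[0, 0], [0, 0]] with rank 0, so corank 2. A Groebner basis of the Jacobian ideal J(f) in C{u,v} is {u^3 - 3*v^2, u^2*v, v^3}; counting standard monomials gives mu = 7. Corank 2; j^3 = v^3 is a perfect cube, so E-series; the 4-jet and mu = 7 give E_7.

E7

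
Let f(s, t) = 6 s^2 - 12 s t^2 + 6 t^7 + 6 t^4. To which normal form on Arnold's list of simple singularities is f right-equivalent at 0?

The Hessian of f at 0 has rank 1. Corank 1: A-series; mu = 6 gives A_6.

A_6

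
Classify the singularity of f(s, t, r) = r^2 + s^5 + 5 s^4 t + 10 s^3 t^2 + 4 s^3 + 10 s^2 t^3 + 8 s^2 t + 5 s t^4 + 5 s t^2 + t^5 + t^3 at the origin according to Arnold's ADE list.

D_6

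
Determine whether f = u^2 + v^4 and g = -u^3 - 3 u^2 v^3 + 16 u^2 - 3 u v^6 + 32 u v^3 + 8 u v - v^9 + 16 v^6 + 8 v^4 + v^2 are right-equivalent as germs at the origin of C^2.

The Hessian of f at 0 is [[2, 0], [0, 0]] with rank 1, so corank 1. A Groebner basis of the Jacobian ideal J(f) in C{u,v} is {v^3, u}; counting standard monomials gives mu = 3. Corank 1: A-series; mu = 3 gives A_3. The Hessian of g at 0 is [[32, 8], [8, 2]] with rank 1, so corank 1. A Groebner basis of the Jacobian ideal J(g) in C{u,v} is {v^2, u + v/4}; counting standard monomials gives mu = 2. Corank 1: A-series; mu = 2 gives A_2. f is A_3 but g is A_2, hence not right-equivalent.

No.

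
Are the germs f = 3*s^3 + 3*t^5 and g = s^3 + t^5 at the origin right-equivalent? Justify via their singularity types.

Yes.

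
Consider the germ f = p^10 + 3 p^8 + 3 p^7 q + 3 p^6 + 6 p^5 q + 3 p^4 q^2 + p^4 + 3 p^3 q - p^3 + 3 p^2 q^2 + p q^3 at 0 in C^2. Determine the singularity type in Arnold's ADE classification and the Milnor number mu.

The Hessian of f at 0 is [[0, 0], [0, 0]] with rank 0, so corank 2. A Groebner basis of the Jacobian ideal J(f) in C{p,q} is {3*p^2 + q^4 - q^3, p^3, p^2*q + p^2 - q^3/3, -2*p^2 + p*q^2 + 2*q^3/3}; counting standard monomials gives mu = 7. Corank 2; j^3 = -p^3 is a perfect cube, so E-series; the 4-jet and mu = 7 give E_7.

Type E7, Milnor number mu = 7.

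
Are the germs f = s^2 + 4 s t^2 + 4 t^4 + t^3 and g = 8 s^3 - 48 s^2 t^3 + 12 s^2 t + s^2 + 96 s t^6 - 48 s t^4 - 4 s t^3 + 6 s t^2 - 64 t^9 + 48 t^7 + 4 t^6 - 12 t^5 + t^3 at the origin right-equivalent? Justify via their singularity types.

The Hessian of f at 0 has rank 1. Corank 1: A-series; mu = 2 gives A_2. The Hessian of g at 0 has rank 1. Corank 1: A-series; mu = 2 gives A_2. Both have type A_2, hence right-equivalent.

Yes.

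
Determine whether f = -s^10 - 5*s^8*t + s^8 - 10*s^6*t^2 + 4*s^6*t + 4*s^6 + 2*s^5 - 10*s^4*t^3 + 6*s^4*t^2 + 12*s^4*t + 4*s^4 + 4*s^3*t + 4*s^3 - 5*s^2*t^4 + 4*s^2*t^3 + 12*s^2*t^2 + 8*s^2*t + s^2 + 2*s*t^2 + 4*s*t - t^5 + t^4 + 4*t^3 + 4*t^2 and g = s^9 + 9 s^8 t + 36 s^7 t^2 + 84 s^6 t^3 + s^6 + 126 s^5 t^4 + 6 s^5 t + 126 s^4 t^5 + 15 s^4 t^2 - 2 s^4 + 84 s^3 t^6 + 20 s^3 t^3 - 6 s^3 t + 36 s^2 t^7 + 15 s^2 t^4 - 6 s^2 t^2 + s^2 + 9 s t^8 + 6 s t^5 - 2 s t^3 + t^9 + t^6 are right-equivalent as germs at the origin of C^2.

No.

The Hessian of f at 0 has rank 1. Corank 1: A-series; mu = 4 gives A_4. The Hessian of g at 0 has rank 1. Corank 1: A-series; mu = 8 gives A_8. f is A_4 but g is A_8, hence not right-equivalent.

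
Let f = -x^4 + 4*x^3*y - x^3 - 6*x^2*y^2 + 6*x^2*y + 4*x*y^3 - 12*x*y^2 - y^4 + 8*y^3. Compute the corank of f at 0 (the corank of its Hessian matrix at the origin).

2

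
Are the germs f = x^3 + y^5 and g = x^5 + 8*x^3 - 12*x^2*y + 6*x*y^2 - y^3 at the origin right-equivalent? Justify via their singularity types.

Yes.

The Hessian of f at 0 has rank 0. Corank 2; j^3 = x^3 is a perfect cube, so E-series; the 5-jet and mu = 8 give E_8. The Hessian of g at 0 has rank 0. Corank 2; j^3 = (2*x - y)^3 is a perfect cube, so E-series; the 5-jet and mu = 8 give E_8. Both have type E_8, hence right-equivalent.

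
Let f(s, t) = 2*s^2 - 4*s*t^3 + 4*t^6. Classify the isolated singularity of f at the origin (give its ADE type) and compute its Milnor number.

Type A_5, Milnor number mu = 5.

The Hessian of f at 0 is [[4, 0], [0, 0]] with rank 1, so corank 1. A Groebner basis of the Jacobian ideal J(f) in C{s,t} is {s*t^2, -s + t^3, s^2}; counting standard monomials gives mu = 5. Corank 1: A-series; mu = 5 gives A_5.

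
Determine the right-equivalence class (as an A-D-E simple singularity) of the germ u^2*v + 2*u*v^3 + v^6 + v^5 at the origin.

D_{7}

The Hessian of f at 0 has rank 0. Corank 2; j^3 = u^2*v has shape L^2 M (L != M), so D-series; mu = 7 gives D_7.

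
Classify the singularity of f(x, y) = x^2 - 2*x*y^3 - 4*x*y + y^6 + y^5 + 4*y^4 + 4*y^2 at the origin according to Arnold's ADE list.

A4

The Hessian of f at 0 has rank 1. Corank 1: A-series; mu = 4 gives A_4.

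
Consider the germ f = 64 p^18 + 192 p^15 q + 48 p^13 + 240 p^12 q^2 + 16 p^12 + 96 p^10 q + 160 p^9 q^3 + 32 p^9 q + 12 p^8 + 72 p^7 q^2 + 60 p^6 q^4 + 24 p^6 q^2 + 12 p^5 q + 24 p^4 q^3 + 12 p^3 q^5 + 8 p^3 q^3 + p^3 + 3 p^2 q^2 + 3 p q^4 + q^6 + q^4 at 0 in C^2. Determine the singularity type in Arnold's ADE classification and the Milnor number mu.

The Hessian of f at 0 has rank 0. Corank 2; j^3 = p^3 is a perfect cube, so E-series; the 4-jet and mu = 6 give E_6.

Type E_{6}, Milnor number mu = 6.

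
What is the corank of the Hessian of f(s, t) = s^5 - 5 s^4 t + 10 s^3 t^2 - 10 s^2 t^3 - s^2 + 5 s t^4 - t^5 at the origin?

1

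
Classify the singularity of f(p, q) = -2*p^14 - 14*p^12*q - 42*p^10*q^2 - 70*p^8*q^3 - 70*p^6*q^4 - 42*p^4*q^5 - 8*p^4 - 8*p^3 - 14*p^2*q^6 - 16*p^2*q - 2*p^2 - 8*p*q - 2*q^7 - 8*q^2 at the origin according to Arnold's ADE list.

The Hessian of f at 0 has rank 1. Corank 1: A-series; mu = 6 gives A_6.

A_{6}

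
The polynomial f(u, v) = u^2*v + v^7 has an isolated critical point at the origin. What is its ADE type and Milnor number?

The Hessian of f at 0 has rank 0. Corank 2; j^3 = u^2*v has shape L^2 M (L != M), so D-series; mu = 8 gives D_8.

Type D_8, Milnor number mu = 8.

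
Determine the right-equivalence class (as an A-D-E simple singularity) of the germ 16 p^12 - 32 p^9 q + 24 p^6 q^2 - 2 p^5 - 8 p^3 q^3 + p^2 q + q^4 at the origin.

The Hessian of f at 0 has rank 0. Corank 2; j^3 = p^2*q has shape L^2 M (L != M), so D-series; mu = 5 gives D_5.

D_5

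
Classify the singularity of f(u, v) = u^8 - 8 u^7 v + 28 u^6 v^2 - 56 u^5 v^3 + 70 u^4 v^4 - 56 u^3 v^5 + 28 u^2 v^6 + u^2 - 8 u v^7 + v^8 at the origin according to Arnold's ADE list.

The Hessian of f at 0 has rank 1. Corank 1: A-series; mu = 7 gives A_7.

A_{7}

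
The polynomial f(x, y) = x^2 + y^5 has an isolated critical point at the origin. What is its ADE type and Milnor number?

Type A4, Milnor number mu = 4.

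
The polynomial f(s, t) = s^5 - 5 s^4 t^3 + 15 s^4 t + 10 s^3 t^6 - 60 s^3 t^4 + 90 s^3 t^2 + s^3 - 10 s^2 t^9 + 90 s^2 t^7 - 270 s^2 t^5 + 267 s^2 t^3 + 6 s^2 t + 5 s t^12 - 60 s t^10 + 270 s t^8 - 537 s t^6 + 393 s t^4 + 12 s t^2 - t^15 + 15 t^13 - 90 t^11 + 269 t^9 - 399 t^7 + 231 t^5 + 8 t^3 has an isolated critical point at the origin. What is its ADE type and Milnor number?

The Hessian of f at 0 is [[0, 0], [0, 0]] with rank 0, so corank 2. A Groebner basis of the Jacobian ideal J(f) in C{s,t} is {-9*s^2/2 + s*t^3 - 18*s*t - 18*t^2, 2*s^2 + 8*s*t + t^4 + 8*t^2, s^3 - 12*s*t^2 - 16*t^3, s^2*t + 4*s*t^2 + 4*t^3}; counting standard monomials gives mu = 8. Corank 2; j^3 = (s + 2*t)^3 is a perfect cube, so E-series; the 5-jet and mu = 8 give E_8.

Type E8, Milnor number mu = 8.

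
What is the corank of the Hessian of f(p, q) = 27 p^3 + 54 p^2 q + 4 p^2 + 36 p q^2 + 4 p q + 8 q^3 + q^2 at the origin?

Hessian at 0 has rank 1.

1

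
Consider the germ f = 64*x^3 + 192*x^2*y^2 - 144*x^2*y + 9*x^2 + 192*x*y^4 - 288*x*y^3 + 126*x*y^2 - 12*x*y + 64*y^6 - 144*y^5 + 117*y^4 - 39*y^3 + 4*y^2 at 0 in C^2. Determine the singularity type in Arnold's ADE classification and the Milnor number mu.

Type A_2, Milnor number mu = 2.

The Hessian of f at 0 is [[18, -12], [-12, 8]] with rank 1, so corank 1. A Groebner basis of the Jacobian ideal J(f) in C{x,y} is {y^2, x - 2*y/3}; counting standard monomials gives mu = 2. Corank 1: A-series; mu = 2 gives A_2.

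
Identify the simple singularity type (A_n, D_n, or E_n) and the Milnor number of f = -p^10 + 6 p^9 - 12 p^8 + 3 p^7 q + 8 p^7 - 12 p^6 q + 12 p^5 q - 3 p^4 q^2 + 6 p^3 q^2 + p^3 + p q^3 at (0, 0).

The Hessian of f at 0 has rank 0. Corank 2; j^3 = p^3 is a perfect cube, so E-series; the 4-jet and mu = 7 give E_7.

Type E_{7}, Milnor number mu = 7.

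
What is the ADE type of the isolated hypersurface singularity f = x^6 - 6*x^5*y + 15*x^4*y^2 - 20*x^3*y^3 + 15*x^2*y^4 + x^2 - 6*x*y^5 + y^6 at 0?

A5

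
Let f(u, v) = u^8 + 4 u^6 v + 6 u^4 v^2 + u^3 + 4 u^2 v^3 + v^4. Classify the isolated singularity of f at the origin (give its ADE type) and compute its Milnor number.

The Hessian of f at 0 has rank 0. Corank 2; j^3 = u^3 is a perfect cube, so E-series; the 4-jet and mu = 6 give E_6.

Type E_{6}, Milnor number mu = 6.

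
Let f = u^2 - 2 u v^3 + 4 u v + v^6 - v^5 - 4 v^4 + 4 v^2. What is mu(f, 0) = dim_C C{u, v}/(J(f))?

4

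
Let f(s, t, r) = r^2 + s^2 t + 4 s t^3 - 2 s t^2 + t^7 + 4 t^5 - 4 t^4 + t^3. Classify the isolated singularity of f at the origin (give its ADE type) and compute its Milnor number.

The Hessian of f at 0 has rank 1. Corank 2; j^3 = t*(s - t)^2 has shape L^2 M (L != M), so D-series; mu = 8 gives D_8.

Type D8, Milnor number mu = 8.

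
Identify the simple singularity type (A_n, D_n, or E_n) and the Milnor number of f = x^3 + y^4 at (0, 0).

Type E_{6}, Milnor number mu = 6.

The Hessian of f at 0 is [[0, 0], [0, 0]] with rank 0, so corank 2. A Groebner basis of the Jacobian ideal J(f) in C{x,y} is {y^3, x^2}; counting standard monomials gives mu = 6. Corank 2; j^3 = x^3 is a perfect cube, so E-series; the 4-jet and mu = 6 give E_6.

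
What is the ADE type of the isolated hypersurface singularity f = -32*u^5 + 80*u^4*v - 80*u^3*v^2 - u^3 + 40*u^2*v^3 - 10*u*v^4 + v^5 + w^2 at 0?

E_8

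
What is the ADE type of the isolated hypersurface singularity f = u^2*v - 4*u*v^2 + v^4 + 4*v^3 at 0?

D_{5}

The Hessian of f at 0 has rank 0. Corank 2; j^3 = v*(u - 2*v)^2 has shape L^2 M (L != M), so D-series; mu = 5 gives D_5.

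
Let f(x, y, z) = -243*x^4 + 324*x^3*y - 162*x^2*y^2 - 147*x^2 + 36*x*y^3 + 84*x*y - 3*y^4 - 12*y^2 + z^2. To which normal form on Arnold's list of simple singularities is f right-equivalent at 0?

The Hessian of f at 0 has rank 2. Corank 1: A-series; mu = 3 gives A_3.

A_{3}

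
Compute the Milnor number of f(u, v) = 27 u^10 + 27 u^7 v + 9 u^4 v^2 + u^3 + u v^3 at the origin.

The Hessian of f at 0 has rank 0. Corank 2; j^3 = u^3 is a perfect cube, so E-series; the 4-jet and mu = 7 give E_7.

7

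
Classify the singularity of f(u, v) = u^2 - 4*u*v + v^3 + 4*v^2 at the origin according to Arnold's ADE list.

A2

The Hessian of f at 0 has rank 1. Corank 1: A-series; mu = 2 gives A_2.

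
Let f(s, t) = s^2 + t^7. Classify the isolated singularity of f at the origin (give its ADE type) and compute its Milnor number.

Type A_6, Milnor number mu = 6.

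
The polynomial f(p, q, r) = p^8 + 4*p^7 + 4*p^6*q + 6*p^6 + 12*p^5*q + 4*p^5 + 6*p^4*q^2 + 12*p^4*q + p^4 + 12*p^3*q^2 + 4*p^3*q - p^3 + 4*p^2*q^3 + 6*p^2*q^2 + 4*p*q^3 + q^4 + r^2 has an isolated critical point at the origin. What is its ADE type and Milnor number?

The Hessian of f at 0 is [[0, 0, 0], [0, 0, 0], [0, 0, 2]] with rank 1, so corank 2. A Groebner basis of the Jacobian ideal J(f) in C{p,q,r} is {q^4, p*q^2 + q^3/3, p^2, r}; counting standard monomials gives mu = 6. Corank 2; j^3 = -p^3 is a perfect cube, so E-series; the 4-jet and mu = 6 give E_6.

Type E_{6}, Milnor number mu = 6.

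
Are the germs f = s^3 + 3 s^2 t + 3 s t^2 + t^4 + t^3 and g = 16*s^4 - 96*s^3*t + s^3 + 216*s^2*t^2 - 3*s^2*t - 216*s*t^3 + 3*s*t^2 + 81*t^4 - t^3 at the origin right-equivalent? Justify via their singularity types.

Yes.

The Hessian of f at 0 is [[0, 0], [0, 0]] with rank 0, so corank 2. A Groebner basis of the Jacobian ideal J(f) in C{s,t} is {t^3, s^2 + 2*s*t + t^2}; counting standard monomials gives mu = 6. Corank 2; j^3 = (s + t)^3 is a perfect cube, so E-series; the 4-jet and mu = 6 give E_6. The Hessian of g at 0 is [[0, 0], [0, 0]] with rank 0, so corank 2. A Groebner basis of the Jacobian ideal J(g) in C{s,t} is {t^4, s*t^2 - 7*t^3/6, s^2 - 2*s*t + t^2}; counting standard monomials gives mu = 6. Corank 2; j^3 = (s - t)^3 is a perfect cube, so E-series; the 4-jet and mu = 6 give E_6. Both have type E_6, hence right-equivalent.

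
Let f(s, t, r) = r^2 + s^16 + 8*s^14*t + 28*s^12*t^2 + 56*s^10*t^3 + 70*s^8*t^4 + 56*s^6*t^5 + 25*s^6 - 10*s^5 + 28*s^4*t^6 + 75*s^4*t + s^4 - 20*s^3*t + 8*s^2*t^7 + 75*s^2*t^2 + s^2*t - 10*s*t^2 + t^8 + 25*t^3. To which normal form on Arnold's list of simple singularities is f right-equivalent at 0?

D_9

The Hessian of f at 0 is [[0, 0, 0], [0, 0, 0], [0, 0, 2]] with rank 1, so corank 2. A Groebner basis of the Jacobian ideal J(f) in C{s,t,r} is {s^4 - s^3/5 + s*t/5 - t^2, 244140617*s^3/5000 - 78125*s^2/8 + s*t^3 - 6*s*t^2/25 + 244140657*s*t/5000 + 3*t^3/5 - 4*t^2/125, 244140619*s^3/6250 - 15625*s^2/2 - 14*s*t^2/125 + 244140647*s*t/6250 + t^4 + 6*t^3/25 - 11*t^2/625, s^2*t - s*t/5 + t^2, r}; counting standard monomials gives mu = 9. Corank 2; j^3 = t*(s - 5*t)^2 has shape L^2 M (L != M), so D-series; mu = 9 gives D_9.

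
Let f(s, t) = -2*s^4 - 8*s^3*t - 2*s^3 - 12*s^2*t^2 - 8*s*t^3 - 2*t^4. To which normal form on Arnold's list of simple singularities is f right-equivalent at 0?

E6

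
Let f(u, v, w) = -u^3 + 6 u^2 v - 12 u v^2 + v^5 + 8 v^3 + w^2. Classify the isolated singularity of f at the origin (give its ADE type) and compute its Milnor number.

Type E_8, Milnor number mu = 8.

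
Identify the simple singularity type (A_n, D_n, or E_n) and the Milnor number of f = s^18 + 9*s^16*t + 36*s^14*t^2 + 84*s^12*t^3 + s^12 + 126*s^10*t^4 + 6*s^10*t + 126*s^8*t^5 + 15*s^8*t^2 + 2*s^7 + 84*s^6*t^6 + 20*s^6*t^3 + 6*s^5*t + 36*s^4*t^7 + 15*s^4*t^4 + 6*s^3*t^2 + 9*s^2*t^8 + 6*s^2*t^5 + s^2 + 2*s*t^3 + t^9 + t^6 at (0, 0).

Type A_{8}, Milnor number mu = 8.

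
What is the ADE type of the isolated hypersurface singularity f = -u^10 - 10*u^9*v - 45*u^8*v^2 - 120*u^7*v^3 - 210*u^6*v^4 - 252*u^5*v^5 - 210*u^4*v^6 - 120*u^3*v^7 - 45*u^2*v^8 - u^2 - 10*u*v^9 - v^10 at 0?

A_{9}

The Hessian of f at 0 has rank 1. Corank 1: A-series; mu = 9 gives A_9.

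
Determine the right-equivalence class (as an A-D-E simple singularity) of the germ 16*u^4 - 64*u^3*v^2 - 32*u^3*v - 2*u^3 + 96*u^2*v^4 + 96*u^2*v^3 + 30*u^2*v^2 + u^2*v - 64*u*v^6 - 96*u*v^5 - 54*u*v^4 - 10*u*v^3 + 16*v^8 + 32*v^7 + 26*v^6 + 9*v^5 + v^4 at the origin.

The Hessian of f at 0 is [[0, 0], [0, 0]] with rank 0, so corank 2. A Groebner basis of the Jacobian ideal J(f) in C{u,v} is {u*v^2, u*v/7 + v^3, u^2 - 4*u*v/7}; counting standard monomials gives mu = 5. Corank 2; j^3 = -u^2*(2*u - v) has shape L^2 M (L != M), so D-series; mu = 5 gives D_5.

D_{5}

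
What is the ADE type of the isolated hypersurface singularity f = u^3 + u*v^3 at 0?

E_7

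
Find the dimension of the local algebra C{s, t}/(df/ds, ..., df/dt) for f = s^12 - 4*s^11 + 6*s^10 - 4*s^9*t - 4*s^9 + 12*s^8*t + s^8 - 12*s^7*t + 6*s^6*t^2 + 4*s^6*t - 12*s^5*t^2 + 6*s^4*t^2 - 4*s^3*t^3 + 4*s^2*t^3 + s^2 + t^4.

The Hessian of f at 0 is [[2, 0], [0, 0]] with rank 1, so corank 1. A Groebner basis of the Jacobian ideal J(f) in C{s,t} is {t^3, s}; counting standard monomials gives mu = 3. Corank 1: A-series; mu = 3 gives A_3.

3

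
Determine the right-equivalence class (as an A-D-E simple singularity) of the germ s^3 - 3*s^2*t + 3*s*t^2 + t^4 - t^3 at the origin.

E_6

The Hessian of f at 0 has rank 0. Corank 2; j^3 = (s - t)^3 is a perfect cube, so E-series; the 4-jet and mu = 6 give E_6.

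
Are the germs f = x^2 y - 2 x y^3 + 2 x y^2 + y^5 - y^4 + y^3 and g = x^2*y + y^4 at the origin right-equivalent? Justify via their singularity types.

Yes.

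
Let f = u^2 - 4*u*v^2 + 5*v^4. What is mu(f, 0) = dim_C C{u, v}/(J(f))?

The Hessian of f at 0 has rank 1. Corank 1: A-series; mu = 3 gives A_3.

3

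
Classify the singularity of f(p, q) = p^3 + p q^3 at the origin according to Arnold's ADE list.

The Hessian of f at 0 is [[0, 0], [0, 0]] with rank 0, so corank 2. A Groebner basis of the Jacobian ideal J(f) in C{p,q} is {p^3, p*q^2, 3*p^2 + q^3}; counting standard monomials gives mu = 7. Corank 2; j^3 = p^3 is a perfect cube, so E-series; the 4-jet and mu = 7 give E_7.

E_7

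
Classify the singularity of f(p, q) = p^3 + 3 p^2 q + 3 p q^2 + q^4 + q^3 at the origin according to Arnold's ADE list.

The Hessian of f at 0 is [[0, 0], [0, 0]] with rank 0, so corank 2. A Groebner basis of the Jacobian ideal J(f) in C{p,q} is {q^3, p^2 + 2*p*q + q^2}; counting standard monomials gives mu = 6. Corank 2; j^3 = (p + q)^3 is a perfect cube, so E-series; the 4-jet and mu = 6 give E_6.

E6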